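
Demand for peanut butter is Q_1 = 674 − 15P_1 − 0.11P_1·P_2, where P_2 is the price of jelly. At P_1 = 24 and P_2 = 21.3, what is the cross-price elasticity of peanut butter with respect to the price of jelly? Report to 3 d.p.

At P_1 = 24 and P_2 = 21.3: Q_1 = 257.768.
∂Q_1/∂P_2 = -0.11P_1 = -0.11(24) = -2.6400.
ε = (∂Q_1/∂P_2)(P_2/Q_1) = -2.6400 × (21.3/257.768) ≈ -0.218.
ε < 0: complements.

-0.218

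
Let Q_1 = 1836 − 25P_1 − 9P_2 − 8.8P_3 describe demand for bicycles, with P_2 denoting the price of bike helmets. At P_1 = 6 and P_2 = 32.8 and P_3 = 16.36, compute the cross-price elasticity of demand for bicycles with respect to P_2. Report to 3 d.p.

-0.237

At P_1 = 6 and P_2 = 32.8 and P_3 = 16.36: Q_1 = 1246.832.
∂Q_1/∂P_2 = -9.
ε = (∂Q_1/∂P_2)(P_2/Q_1) = -9 × (32.8/1246.832) ≈ -0.237.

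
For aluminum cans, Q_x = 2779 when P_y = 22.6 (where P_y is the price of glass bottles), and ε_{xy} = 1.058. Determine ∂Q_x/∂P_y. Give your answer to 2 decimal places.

130.10

ε = (∂Q_x/∂P_y)·(P_y/Q_x) ⇒ ∂Q_x/∂P_y = ε·Q_x/P_y = 1.058 × 2779/22.6 ≈ 130.10.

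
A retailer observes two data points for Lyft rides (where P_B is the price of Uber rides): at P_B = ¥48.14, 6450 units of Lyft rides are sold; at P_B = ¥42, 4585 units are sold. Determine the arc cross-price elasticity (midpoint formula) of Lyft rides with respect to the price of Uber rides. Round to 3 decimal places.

ΔQ_A = 4585 − 6450 = -1865; ΔP_B = 42 − 48.14 = -6.14.
Midpoints: Q̄_A = 5517.5, P̄_B = 45.07.
ε = (ΔQ_A/Q̄_A)/(ΔP_B/P̄_B) = (-1865/5517.5)/(-6.14/45.07) ≈ 2.481.
ε > 0: Lyft rides and Uber rides are substitutes.

2.481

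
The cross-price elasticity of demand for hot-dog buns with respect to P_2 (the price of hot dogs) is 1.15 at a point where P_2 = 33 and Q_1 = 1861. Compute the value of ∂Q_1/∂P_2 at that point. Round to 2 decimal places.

64.85

ε = (∂Q_1/∂P_2)·(P_2/Q_1) ⇒ ∂Q_1/∂P_2 = ε·Q_1/P_2 = 1.15 × 1861/33 ≈ 64.85.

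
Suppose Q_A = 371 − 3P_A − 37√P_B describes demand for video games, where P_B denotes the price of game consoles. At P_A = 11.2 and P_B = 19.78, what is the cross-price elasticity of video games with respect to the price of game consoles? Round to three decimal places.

At P_A = 11.2 and P_B = 19.78: Q_A = 172.844.
∂Q_A/∂P_B = -37/(2√P_B) = -37/(2√19.78) = -4.1597.
ε = (∂Q_A/∂P_B)(P_B/Q_A) = -4.1597 × (19.78/172.844) ≈ -0.476.
ε < 0: complements.

-0.476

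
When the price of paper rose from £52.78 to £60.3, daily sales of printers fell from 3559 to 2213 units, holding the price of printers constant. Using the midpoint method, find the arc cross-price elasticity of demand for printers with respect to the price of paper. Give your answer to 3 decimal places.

-3.507

ΔQ_A = 2213 − 3559 = -1346; ΔP_B = 60.3 − 52.78 = 7.52.
Midpoints: Q̄_A = 2886.0, P̄_B = 56.54.
ε = (ΔQ_A/Q̄_A)/(ΔP_B/P̄_B) = (-1346/2886.0)/(7.52/56.54) ≈ -3.507.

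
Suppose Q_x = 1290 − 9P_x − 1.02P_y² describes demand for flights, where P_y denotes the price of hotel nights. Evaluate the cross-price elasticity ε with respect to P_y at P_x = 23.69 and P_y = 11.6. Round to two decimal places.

At P_x = 23.69 and P_y = 11.6: Q_x = 939.539.
∂Q_x/∂P_y = -2.04P_y = -2.04(11.6) = -23.6640.
ε = (∂Q_x/∂P_y)(P_y/Q_x) = -23.6640 × (11.6/939.539) ≈ -0.29.
ε < 0: complements.

-0.29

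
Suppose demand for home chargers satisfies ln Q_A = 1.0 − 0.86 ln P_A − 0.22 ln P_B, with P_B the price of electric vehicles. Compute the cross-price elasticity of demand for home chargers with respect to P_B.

In a log-linear (constant-elasticity) demand function, the coefficient on ln P_B is the cross-price elasticity.
ε = -0.22. Negative, so home chargers and electric vehicles are complements.

-0.22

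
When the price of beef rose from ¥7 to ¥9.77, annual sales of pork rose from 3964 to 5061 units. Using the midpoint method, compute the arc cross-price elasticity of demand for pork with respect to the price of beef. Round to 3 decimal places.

ΔQ_A = 5061 − 3964 = 1097; ΔP_B = 9.77 − 7 = 2.77.
Midpoints: Q̄_A = 4512.5, P̄_B = 8.38.
ε = (ΔQ_A/Q̄_A)/(ΔP_B/P̄_B) = (1097/4512.5)/(2.77/8.38) ≈ 0.736.
ε > 0: pork and beef are substitutes.

0.736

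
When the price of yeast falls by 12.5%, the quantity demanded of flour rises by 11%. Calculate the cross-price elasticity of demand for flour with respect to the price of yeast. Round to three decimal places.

ε = (%ΔQ of flour) / (%ΔP of yeast) = (11%) / (-12.5%) ≈ -0.880.
Negative cross-price elasticity: complements.

-0.880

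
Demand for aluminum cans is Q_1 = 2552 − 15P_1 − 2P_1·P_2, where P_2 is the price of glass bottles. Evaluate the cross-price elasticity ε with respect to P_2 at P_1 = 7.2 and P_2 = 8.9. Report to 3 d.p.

-0.055

At P_1 = 7.2 and P_2 = 8.9: Q_1 = 2315.84.
∂Q_1/∂P_2 = -2P_1 = -2(7.2) = -14.4000.
ε = (∂Q_1/∂P_2)(P_2/Q_1) = -14.4000 × (8.9/2315.84) ≈ -0.055.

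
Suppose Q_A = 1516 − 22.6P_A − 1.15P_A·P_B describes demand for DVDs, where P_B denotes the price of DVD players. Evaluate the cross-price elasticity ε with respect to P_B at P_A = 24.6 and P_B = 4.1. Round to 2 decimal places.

-0.14

At P_A = 24.6 and P_B = 4.1: Q_A = 844.051.
∂Q_A/∂P_B = -1.15P_A = -1.15(24.6) = -28.2900.
ε = (∂Q_A/∂P_B)(P_B/Q_A) = -28.2900 × (4.1/844.051) ≈ -0.14.
ε < 0: complements.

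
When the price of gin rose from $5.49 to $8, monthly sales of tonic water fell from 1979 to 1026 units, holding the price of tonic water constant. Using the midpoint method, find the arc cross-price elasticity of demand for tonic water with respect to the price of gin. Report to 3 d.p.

ΔQ_A = 1026 − 1979 = -953; ΔP_B = 8 − 5.49 = 2.51.
Midpoints: Q̄_A = 1502.5, P̄_B = 6.75.
ε = (ΔQ_A/Q̄_A)/(ΔP_B/P̄_B) = (-953/1502.5)/(2.51/6.75) ≈ -1.704.

-1.704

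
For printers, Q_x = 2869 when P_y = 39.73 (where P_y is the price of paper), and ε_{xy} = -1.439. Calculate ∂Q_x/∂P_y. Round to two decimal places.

-103.91

ε = (∂Q_x/∂P_y)·(P_y/Q_x) ⇒ ∂Q_x/∂P_y = ε·Q_x/P_y = -1.439 × 2869/39.73 ≈ -103.91.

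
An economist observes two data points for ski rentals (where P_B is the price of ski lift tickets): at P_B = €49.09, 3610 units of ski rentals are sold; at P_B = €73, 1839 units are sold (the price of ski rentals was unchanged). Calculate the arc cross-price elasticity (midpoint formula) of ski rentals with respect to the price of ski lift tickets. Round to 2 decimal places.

-1.66

ΔQ_A = 1839 − 3610 = -1771; ΔP_B = 73 − 49.09 = 23.91.
Midpoints: Q̄_A = 2724.5, P̄_B = 61.05.
ε = (ΔQ_A/Q̄_A)/(ΔP_B/P̄_B) = (-1771/2724.5)/(23.91/61.05) ≈ -1.66.
ε < 0: ski rentals and ski lift tickets are complements.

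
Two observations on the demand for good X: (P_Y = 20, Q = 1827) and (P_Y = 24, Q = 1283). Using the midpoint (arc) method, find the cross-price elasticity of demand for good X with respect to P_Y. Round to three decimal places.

-1.924

ΔQ_X = 1283 − 1827 = -544; ΔP_Y = 24 − 20 = 4.
Midpoints: Q̄_X = 1555.0, P̄_Y = 22.00.
ε = (ΔQ_X/Q̄_X)/(ΔP_Y/P̄_Y) = (-544/1555.0)/(4/22.00) ≈ -1.924.
ε < 0: good X and good Y are complements.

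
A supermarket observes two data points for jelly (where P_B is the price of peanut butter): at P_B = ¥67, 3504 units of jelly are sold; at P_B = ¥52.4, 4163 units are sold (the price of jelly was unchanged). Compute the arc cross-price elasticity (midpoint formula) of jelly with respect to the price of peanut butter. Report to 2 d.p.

ΔQ_A = 4163 − 3504 = 659; ΔP_B = 52.4 − 67 = -14.6.
Midpoints: Q̄_A = 3833.5, P̄_B = 59.70.
ε = (ΔQ_A/Q̄_A)/(ΔP_B/P̄_B) = (659/3833.5)/(-14.6/59.70) ≈ -0.70.

-0.70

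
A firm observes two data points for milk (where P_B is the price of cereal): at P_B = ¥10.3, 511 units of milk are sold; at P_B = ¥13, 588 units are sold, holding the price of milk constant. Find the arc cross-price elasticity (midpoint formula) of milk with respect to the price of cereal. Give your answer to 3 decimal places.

0.605

ΔQ_A = 588 − 511 = 77; ΔP_B = 13 − 10.3 = 2.7.
Midpoints: Q̄_A = 549.5, P̄_B = 11.65.
ε = (ΔQ_A/Q̄_A)/(ΔP_B/P̄_B) = (77/549.5)/(2.7/11.65) ≈ 0.605.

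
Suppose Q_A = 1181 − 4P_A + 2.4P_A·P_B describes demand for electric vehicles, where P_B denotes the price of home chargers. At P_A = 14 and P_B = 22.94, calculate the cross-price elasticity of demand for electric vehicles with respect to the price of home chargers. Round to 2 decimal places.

0.41

At P_A = 14 and P_B = 22.94: Q_A = 1895.784.
∂Q_A/∂P_B = 2.4P_A = 2.4(14) = 33.6000.
ε = (∂Q_A/∂P_B)(P_B/Q_A) = 33.6000 × (22.94/1895.784) ≈ 0.41.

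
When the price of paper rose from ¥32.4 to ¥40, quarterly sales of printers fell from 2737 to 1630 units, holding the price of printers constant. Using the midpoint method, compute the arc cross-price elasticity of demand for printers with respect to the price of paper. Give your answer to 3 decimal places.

-2.415

ΔQ_A = 1630 − 2737 = -1107; ΔP_B = 40 − 32.4 = 7.6.
Midpoints: Q̄_A = 2183.5, P̄_B = 36.20.
ε = (ΔQ_A/Q̄_A)/(ΔP_B/P̄_B) = (-1107/2183.5)/(7.6/36.20) ≈ -2.415.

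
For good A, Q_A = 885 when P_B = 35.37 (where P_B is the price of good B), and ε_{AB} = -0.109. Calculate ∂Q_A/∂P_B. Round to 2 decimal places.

-2.73

ε = (∂Q_A/∂P_B)·(P_B/Q_A) ⇒ ∂Q_A/∂P_B = ε·Q_A/P_B = -0.109 × 885/35.37 ≈ -2.73.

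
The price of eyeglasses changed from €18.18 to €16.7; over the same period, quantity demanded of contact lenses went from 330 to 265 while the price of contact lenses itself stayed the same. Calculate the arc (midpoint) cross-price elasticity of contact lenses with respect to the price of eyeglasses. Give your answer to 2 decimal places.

2.57

ΔQ_A = 265 − 330 = -65; ΔP_B = 16.7 − 18.18 = -1.48.
Midpoints: Q̄_A = 297.5, P̄_B = 17.44.
ε = (ΔQ_A/Q̄_A)/(ΔP_B/P̄_B) = (-65/297.5)/(-1.48/17.44) ≈ 2.57.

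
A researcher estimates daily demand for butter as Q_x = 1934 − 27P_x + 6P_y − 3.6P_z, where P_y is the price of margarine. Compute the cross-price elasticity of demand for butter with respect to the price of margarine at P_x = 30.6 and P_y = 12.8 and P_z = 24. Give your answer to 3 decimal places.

At P_x = 30.6 and P_y = 12.8 and P_z = 24: Q_x = 1098.2.
∂Q_x/∂P_y = 6.
ε = (∂Q_x/∂P_y)(P_y/Q_x) = 6 × (12.8/1098.2) ≈ 0.070.

0.070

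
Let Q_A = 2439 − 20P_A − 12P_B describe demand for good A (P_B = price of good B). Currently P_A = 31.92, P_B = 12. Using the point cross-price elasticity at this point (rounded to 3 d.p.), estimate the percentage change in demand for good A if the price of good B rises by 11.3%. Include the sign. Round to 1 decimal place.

-1.0%

At P_A = 31.92, P_B = 12: Q_A = 1656.6.
∂Q_A/∂P_B = -12.
ε = (∂Q_A/∂P_B)(P_B/Q_A) = -12.0000 × 12/1656.6 ≈ -0.087.
%ΔQ_A ≈ ε × %ΔP_B = -0.087 × (11.3%) = -1.0%.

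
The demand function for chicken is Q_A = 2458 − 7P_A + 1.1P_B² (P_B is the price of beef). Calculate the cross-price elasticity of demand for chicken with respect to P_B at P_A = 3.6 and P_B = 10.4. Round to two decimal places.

0.09

At P_A = 3.6 and P_B = 10.4: Q_A = 2551.776.
∂Q_A/∂P_B = 2.2P_B = 2.2(10.4) = 22.8800.
ε = (∂Q_A/∂P_B)(P_B/Q_A) = 22.8800 × (10.4/2551.776) ≈ 0.09.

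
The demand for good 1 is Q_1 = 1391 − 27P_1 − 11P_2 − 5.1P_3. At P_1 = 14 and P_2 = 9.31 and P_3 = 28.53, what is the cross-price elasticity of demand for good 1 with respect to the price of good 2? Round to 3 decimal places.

-0.134

At P_1 = 14 and P_2 = 9.31 and P_3 = 28.53: Q_1 = 765.087.
∂Q_1/∂P_2 = -11.
ε = (∂Q_1/∂P_2)(P_2/Q_1) = -11 × (9.31/765.087) ≈ -0.134.
Since ε < 0, good 1 and good 2 are complements.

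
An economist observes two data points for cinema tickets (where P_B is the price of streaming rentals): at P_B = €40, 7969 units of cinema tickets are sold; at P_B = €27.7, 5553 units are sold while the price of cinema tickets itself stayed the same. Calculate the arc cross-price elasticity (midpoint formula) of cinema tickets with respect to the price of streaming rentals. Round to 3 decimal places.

0.983

ΔQ_A = 5553 − 7969 = -2416; ΔP_B = 27.7 − 40 = -12.3.
Midpoints: Q̄_A = 6761.0, P̄_B = 33.85.
ε = (ΔQ_A/Q̄_A)/(ΔP_B/P̄_B) = (-2416/6761.0)/(-12.3/33.85) ≈ 0.983.
ε > 0: cinema tickets and streaming rentals are substitutes.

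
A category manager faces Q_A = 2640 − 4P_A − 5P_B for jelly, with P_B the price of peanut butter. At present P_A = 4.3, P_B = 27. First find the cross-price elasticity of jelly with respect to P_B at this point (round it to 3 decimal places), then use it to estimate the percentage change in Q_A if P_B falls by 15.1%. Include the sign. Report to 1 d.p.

0.8%

At P_A = 4.3, P_B = 27: Q_A = 2487.8.
∂Q_A/∂P_B = -5.
ε = (∂Q_A/∂P_B)(P_B/Q_A) = -5.0000 × 27/2487.8 ≈ -0.054.
%ΔQ_A ≈ ε × %ΔP_B = -0.054 × (-15.1%) = 0.8%.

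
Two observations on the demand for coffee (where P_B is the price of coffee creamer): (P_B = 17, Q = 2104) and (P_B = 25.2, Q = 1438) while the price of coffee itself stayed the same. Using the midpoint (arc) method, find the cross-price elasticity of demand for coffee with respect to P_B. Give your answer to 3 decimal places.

-0.968

ΔQ_A = 1438 − 2104 = -666; ΔP_B = 25.2 − 17 = 8.2.
Midpoints: Q̄_A = 1771.0, P̄_B = 21.10.
ε = (ΔQ_A/Q̄_A)/(ΔP_B/P̄_B) = (-666/1771.0)/(8.2/21.10) ≈ -0.968.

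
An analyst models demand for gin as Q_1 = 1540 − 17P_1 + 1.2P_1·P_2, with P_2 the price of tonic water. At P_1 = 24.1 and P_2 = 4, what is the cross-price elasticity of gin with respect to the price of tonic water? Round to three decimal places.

At P_1 = 24.1 and P_2 = 4: Q_1 = 1245.98.
∂Q_1/∂P_2 = 1.2P_1 = 1.2(24.1) = 28.9200.
ε = (∂Q_1/∂P_2)(P_2/Q_1) = 28.9200 × (4/1245.98) ≈ 0.093.

0.093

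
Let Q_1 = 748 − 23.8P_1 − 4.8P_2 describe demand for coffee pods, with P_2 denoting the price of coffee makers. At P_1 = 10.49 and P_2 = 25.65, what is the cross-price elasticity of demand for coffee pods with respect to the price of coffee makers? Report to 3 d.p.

-0.328

At P_1 = 10.49 and P_2 = 25.65: Q_1 = 375.218.
∂Q_1/∂P_2 = -4.8.
ε = (∂Q_1/∂P_2)(P_2/Q_1) = -4.8 × (25.65/375.218) ≈ -0.328.
Since ε < 0, coffee pods and coffee makers are complements.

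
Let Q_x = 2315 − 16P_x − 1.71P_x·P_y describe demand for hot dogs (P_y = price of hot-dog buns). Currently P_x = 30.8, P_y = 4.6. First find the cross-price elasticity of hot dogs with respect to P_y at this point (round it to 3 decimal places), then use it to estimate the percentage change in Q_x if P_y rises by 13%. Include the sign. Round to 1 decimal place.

-2.0%

At P_x = 30.8, P_y = 4.6: Q_x = 1579.927.
∂Q_x/∂P_y = -1.71P_x = -52.6680.
ε = (∂Q_x/∂P_y)(P_y/Q_x) = -52.6680 × 4.6/1579.927 ≈ -0.153.
%ΔQ_x ≈ ε × %ΔP_y = -0.153 × (13%) = -2.0%.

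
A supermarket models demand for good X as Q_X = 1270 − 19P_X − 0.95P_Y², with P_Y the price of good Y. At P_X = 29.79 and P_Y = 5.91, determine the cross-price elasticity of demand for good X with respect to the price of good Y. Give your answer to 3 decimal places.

-0.099

At P_X = 29.79 and P_Y = 5.91: Q_X = 670.808.
∂Q_X/∂P_Y = -1.9P_Y = -1.9(5.91) = -11.2290.
ε = (∂Q_X/∂P_Y)(P_Y/Q_X) = -11.2290 × (5.91/670.808) ≈ -0.099.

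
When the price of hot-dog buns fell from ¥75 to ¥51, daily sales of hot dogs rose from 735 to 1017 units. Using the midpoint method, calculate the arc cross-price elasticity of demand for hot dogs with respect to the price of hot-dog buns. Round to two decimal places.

ΔQ_A = 1017 − 735 = 282; ΔP_B = 51 − 75 = -24.
Midpoints: Q̄_A = 876.0, P̄_B = 63.00.
ε = (ΔQ_A/Q̄_A)/(ΔP_B/P̄_B) = (282/876.0)/(-24/63.00) ≈ -0.85.
ε < 0: hot dogs and hot-dog buns are complements.

-0.85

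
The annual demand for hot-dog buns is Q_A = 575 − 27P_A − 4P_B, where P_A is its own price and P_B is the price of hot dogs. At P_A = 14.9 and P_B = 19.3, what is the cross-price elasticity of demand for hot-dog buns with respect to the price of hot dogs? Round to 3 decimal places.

-0.808

At P_A = 14.9 and P_B = 19.3: Q_A = 95.5.
∂Q_A/∂P_B = -4.
ε = (∂Q_A/∂P_B)(P_B/Q_A) = -4 × (19.3/95.5) ≈ -0.808.
Since ε < 0, hot-dog buns and hot dogs are complements.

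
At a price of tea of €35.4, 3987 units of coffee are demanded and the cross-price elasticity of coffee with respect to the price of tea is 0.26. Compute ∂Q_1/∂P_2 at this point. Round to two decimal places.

29.28

ε = (∂Q_1/∂P_2)·(P_2/Q_1) ⇒ ∂Q_1/∂P_2 = ε·Q_1/P_2 = 0.26 × 3987/35.4 ≈ 29.28.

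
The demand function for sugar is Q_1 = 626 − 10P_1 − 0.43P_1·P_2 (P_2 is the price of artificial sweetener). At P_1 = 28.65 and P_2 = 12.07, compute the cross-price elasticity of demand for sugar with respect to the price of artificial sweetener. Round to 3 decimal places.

-0.779

At P_1 = 28.65 and P_2 = 12.07: Q_1 = 190.804.
∂Q_1/∂P_2 = -0.43P_1 = -0.43(28.65) = -12.3195.
ε = (∂Q_1/∂P_2)(P_2/Q_1) = -12.3195 × (12.07/190.804) ≈ -0.779.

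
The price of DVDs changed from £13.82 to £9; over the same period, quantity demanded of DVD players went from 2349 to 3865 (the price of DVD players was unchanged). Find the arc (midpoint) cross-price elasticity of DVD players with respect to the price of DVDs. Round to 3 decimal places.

-1.155

ΔQ_A = 3865 − 2349 = 1516; ΔP_B = 9 − 13.82 = -4.82.
Midpoints: Q̄_A = 3107.0, P̄_B = 11.41.
ε = (ΔQ_A/Q̄_A)/(ΔP_B/P̄_B) = (1516/3107.0)/(-4.82/11.41) ≈ -1.155.
ε < 0: DVD players and DVDs are complements.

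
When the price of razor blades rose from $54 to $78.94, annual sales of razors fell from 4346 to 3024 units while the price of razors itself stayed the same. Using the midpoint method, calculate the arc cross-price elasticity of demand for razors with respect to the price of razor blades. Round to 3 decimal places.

ΔQ_A = 3024 − 4346 = -1322; ΔP_B = 78.94 − 54 = 24.94.
Midpoints: Q̄_A = 3685.0, P̄_B = 66.47.
ε = (ΔQ_A/Q̄_A)/(ΔP_B/P̄_B) = (-1322/3685.0)/(24.94/66.47) ≈ -0.956.
ε < 0: razors and razor blades are complements.

-0.956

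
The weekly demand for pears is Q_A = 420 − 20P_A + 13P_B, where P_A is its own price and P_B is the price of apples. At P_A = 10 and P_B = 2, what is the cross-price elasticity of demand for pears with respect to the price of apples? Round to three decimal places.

0.106

At P_A = 10 and P_B = 2: Q_A = 246.
∂Q_A/∂P_B = 13.
ε = (∂Q_A/∂P_B)(P_B/Q_A) = 13 × (2/246) ≈ 0.106.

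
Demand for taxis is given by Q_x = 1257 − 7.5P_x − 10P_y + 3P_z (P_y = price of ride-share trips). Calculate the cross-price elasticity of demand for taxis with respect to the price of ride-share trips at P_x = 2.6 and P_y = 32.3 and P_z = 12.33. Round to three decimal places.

-0.339

At P_x = 2.6 and P_y = 32.3 and P_z = 12.33: Q_x = 951.49.
∂Q_x/∂P_y = -10.
ε = (∂Q_x/∂P_y)(P_y/Q_x) = -10 × (32.3/951.49) ≈ -0.339.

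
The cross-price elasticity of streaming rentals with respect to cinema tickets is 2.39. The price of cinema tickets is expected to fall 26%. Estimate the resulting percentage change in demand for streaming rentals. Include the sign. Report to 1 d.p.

%ΔQ ≈ ε × %ΔP of cinema tickets = 2.39 × (-26%) = -62.1%.
Demand for streaming rentals falls by about 62.1%.

-62.1%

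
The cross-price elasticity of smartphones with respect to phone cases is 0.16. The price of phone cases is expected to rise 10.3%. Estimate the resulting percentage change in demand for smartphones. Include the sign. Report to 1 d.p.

%ΔQ ≈ ε × %ΔP of phone cases = 0.16 × (10.3%) = 1.6%.

1.6%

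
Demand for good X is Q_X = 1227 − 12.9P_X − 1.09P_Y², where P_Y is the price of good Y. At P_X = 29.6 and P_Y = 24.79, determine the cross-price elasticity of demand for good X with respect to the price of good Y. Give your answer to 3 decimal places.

-7.642

At P_X = 29.6 and P_Y = 24.79: Q_X = 175.307.
∂Q_X/∂P_Y = -2.18P_Y = -2.18(24.79) = -54.0422.
ε = (∂Q_X/∂P_Y)(P_Y/Q_X) = -54.0422 × (24.79/175.307) ≈ -7.642.
ε < 0: complements.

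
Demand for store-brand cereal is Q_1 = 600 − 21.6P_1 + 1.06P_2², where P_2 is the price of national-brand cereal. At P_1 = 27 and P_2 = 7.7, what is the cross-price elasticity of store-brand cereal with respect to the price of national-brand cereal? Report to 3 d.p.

1.578

At P_1 = 27 and P_2 = 7.7: Q_1 = 79.647.
∂Q_1/∂P_2 = 2.12P_2 = 2.12(7.7) = 16.3240.
ε = (∂Q_1/∂P_2)(P_2/Q_1) = 16.3240 × (7.7/79.647) ≈ 1.578.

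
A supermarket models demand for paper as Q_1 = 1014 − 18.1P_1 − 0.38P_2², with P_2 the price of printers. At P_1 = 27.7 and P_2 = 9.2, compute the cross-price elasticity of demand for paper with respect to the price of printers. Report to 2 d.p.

At P_1 = 27.7 and P_2 = 9.2: Q_1 = 480.467.
∂Q_1/∂P_2 = -0.76P_2 = -0.76(9.2) = -6.9920.
ε = (∂Q_1/∂P_2)(P_2/Q_1) = -6.9920 × (9.2/480.467) ≈ -0.13.
ε < 0: complements.

-0.13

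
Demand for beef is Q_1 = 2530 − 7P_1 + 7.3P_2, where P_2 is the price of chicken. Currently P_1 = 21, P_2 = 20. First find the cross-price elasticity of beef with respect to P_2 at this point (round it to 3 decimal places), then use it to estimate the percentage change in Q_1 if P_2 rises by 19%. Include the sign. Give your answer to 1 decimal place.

At P_1 = 21, P_2 = 20: Q_1 = 2529.
∂Q_1/∂P_2 = 7.3.
ε = (∂Q_1/∂P_2)(P_2/Q_1) = 7.3000 × 20/2529 ≈ 0.058.
%ΔQ_1 ≈ ε × %ΔP_2 = 0.058 × (19%) = 1.1%.

1.1%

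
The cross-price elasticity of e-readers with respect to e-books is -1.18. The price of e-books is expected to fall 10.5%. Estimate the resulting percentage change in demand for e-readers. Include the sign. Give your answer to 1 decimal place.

%ΔQ ≈ ε × %ΔP of e-books = -1.18 × (-10.5%) = 12.4%.
Demand for e-readers rises by about 12.4%.

12.4%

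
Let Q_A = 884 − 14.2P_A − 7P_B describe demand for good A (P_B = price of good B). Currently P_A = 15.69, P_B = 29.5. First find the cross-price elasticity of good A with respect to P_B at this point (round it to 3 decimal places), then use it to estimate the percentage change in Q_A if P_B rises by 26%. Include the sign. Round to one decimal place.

-11.8%

At P_A = 15.69, P_B = 29.5: Q_A = 454.702.
∂Q_A/∂P_B = -7.
ε = (∂Q_A/∂P_B)(P_B/Q_A) = -7.0000 × 29.5/454.702 ≈ -0.454.
%ΔQ_A ≈ ε × %ΔP_B = -0.454 × (26%) = -11.8%.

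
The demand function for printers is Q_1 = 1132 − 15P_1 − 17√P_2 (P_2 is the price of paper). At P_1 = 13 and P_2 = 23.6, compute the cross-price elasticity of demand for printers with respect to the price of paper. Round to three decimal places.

-0.048

At P_1 = 13 and P_2 = 23.6: Q_1 = 854.414.
∂Q_1/∂P_2 = -17/(2√P_2) = -17/(2√23.6) = -1.7497.
ε = (∂Q_1/∂P_2)(P_2/Q_1) = -1.7497 × (23.6/854.414) ≈ -0.048.
ε < 0: complements.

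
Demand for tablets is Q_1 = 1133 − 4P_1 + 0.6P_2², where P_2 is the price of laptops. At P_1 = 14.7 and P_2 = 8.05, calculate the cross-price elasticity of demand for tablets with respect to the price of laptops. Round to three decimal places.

0.070

At P_1 = 14.7 and P_2 = 8.05: Q_1 = 1113.082.
∂Q_1/∂P_2 = 1.2P_2 = 1.2(8.05) = 9.6600.
ε = (∂Q_1/∂P_2)(P_2/Q_1) = 9.6600 × (8.05/1113.082) ≈ 0.070.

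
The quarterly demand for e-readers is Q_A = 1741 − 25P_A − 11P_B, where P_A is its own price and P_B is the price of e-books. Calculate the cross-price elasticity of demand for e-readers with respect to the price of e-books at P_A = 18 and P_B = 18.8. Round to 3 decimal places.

At P_A = 18 and P_B = 18.8: Q_A = 1084.2.
∂Q_A/∂P_B = -11.
ε = (∂Q_A/∂P_B)(P_B/Q_A) = -11 × (18.8/1084.2) ≈ -0.191.

-0.191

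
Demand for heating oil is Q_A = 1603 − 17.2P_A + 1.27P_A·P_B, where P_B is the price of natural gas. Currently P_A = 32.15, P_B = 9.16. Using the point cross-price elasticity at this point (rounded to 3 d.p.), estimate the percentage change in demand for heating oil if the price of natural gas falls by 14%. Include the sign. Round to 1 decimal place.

At P_A = 32.15, P_B = 9.16: Q_A = 1424.027.
∂Q_A/∂P_B = 1.27P_A = 40.8305.
ε = (∂Q_A/∂P_B)(P_B/Q_A) = 40.8305 × 9.16/1424.027 ≈ 0.263.
%ΔQ_A ≈ ε × %ΔP_B = 0.263 × (-14%) = -3.7%.

-3.7%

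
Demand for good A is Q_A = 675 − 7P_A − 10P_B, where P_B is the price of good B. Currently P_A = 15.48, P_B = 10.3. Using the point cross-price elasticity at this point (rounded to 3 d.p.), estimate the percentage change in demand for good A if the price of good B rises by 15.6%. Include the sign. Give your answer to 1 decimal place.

At P_A = 15.48, P_B = 10.3: Q_A = 463.64.
∂Q_A/∂P_B = -10.
ε = (∂Q_A/∂P_B)(P_B/Q_A) = -10.0000 × 10.3/463.64 ≈ -0.222.
%ΔQ_A ≈ ε × %ΔP_B = -0.222 × (15.6%) = -3.5%.

-3.5%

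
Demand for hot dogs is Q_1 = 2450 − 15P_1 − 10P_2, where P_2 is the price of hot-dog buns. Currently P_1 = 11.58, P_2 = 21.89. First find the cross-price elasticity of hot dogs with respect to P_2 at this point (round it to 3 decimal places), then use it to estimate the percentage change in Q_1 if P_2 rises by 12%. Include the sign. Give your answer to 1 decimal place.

-1.3%

At P_1 = 11.58, P_2 = 21.89: Q_1 = 2057.4.
∂Q_1/∂P_2 = -10.
ε = (∂Q_1/∂P_2)(P_2/Q_1) = -10.0000 × 21.89/2057.4 ≈ -0.106.
%ΔQ_1 ≈ ε × %ΔP_2 = -0.106 × (12%) = -1.3%.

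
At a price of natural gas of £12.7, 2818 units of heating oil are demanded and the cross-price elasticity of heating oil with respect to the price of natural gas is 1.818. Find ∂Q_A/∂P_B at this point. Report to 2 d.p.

403.40

ε = (∂Q_A/∂P_B)·(P_B/Q_A) ⇒ ∂Q_A/∂P_B = ε·Q_A/P_B = 1.818 × 2818/12.7 ≈ 403.40.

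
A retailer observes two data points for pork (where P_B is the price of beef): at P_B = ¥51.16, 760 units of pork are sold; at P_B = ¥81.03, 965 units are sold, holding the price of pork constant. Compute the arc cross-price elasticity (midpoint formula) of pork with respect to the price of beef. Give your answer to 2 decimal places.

ΔQ_A = 965 − 760 = 205; ΔP_B = 81.03 − 51.16 = 29.87.
Midpoints: Q̄_A = 862.5, P̄_B = 66.09.
ε = (ΔQ_A/Q̄_A)/(ΔP_B/P̄_B) = (205/862.5)/(29.87/66.09) ≈ 0.53.

0.53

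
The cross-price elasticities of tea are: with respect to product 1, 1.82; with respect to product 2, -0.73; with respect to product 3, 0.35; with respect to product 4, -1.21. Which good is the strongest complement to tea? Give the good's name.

Complements have ε < 0. The most negative value is -1.21 (product 4).

product 4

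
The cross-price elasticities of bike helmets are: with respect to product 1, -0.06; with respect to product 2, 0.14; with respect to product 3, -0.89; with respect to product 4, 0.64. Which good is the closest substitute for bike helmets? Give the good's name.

Substitutes have ε > 0. Among the positive values, 0.64 (product 4) is largest.

product 4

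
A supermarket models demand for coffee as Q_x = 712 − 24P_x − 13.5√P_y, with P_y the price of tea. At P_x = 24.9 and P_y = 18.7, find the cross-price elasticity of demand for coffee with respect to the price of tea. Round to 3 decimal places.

At P_x = 24.9 and P_y = 18.7: Q_x = 56.021.
∂Q_x/∂P_y = -13.5/(2√P_y) = -13.5/(2√18.7) = -1.5609.
ε = (∂Q_x/∂P_y)(P_y/Q_x) = -1.5609 × (18.7/56.021) ≈ -0.521.
ε < 0: complements.

-0.521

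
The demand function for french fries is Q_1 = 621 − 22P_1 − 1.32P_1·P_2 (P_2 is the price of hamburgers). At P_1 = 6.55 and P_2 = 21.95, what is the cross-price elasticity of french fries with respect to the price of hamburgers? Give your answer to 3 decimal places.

At P_1 = 6.55 and P_2 = 21.95: Q_1 = 287.120.
∂Q_1/∂P_2 = -1.32P_1 = -1.32(6.55) = -8.6460.
ε = (∂Q_1/∂P_2)(P_2/Q_1) = -8.6460 × (21.95/287.120) ≈ -0.661.

-0.661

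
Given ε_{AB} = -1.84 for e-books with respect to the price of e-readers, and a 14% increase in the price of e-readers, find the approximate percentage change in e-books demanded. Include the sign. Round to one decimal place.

-25.8%

%ΔQ ≈ ε × %ΔP of e-readers = -1.84 × (14%) = -25.8%.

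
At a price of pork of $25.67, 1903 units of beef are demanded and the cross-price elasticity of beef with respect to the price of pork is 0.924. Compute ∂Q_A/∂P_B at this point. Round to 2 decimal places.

ε = (∂Q_A/∂P_B)·(P_B/Q_A) ⇒ ∂Q_A/∂P_B = ε·Q_A/P_B = 0.924 × 1903/25.67 ≈ 68.50.

68.50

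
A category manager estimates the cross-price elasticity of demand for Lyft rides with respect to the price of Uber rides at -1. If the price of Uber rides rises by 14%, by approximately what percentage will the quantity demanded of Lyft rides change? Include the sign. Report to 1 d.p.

%ΔQ ≈ ε × %ΔP of Uber rides = -1 × (14%) = -14.0%.
Demand for Lyft rides falls by about 14.0%.

-14.0%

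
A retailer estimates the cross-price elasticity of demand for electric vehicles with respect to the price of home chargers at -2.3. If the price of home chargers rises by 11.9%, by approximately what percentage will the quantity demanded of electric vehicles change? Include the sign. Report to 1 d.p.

%ΔQ ≈ ε × %ΔP of home chargers = -2.3 × (11.9%) = -27.4%.
Demand for electric vehicles falls by about 27.4%.

-27.4%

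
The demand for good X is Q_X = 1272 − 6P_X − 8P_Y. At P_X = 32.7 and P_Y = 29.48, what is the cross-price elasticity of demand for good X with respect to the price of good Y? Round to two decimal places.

At P_X = 32.7 and P_Y = 29.48: Q_X = 839.96.
∂Q_X/∂P_Y = -8.
ε = (∂Q_X/∂P_Y)(P_Y/Q_X) = -8 × (29.48/839.96) ≈ -0.28.

-0.28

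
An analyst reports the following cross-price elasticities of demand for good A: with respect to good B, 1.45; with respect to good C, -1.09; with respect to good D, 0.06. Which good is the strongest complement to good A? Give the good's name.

good C

Complements have ε < 0. The most negative value is -1.09 (good C).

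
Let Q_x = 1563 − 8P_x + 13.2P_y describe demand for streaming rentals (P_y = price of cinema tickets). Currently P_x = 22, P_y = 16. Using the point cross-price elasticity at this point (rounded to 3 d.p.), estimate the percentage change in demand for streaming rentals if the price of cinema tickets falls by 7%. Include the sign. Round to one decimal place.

At P_x = 22, P_y = 16: Q_x = 1598.2.
∂Q_x/∂P_y = 13.2.
ε = (∂Q_x/∂P_y)(P_y/Q_x) = 13.2000 × 16/1598.2 ≈ 0.132.
%ΔQ_x ≈ ε × %ΔP_y = 0.132 × (-7%) = -0.9%.

-0.9%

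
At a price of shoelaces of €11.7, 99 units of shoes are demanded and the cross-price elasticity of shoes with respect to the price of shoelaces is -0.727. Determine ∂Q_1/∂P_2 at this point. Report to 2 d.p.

ε = (∂Q_1/∂P_2)·(P_2/Q_1) ⇒ ∂Q_1/∂P_2 = ε·Q_1/P_2 = -0.727 × 99/11.7 ≈ -6.15.

-6.15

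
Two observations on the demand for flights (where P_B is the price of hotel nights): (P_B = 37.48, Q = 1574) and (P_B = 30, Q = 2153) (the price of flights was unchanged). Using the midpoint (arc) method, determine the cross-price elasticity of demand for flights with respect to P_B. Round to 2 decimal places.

-1.40

ΔQ_A = 2153 − 1574 = 579; ΔP_B = 30 − 37.48 = -7.48.
Midpoints: Q̄_A = 1863.5, P̄_B = 33.74.
ε = (ΔQ_A/Q̄_A)/(ΔP_B/P̄_B) = (579/1863.5)/(-7.48/33.74) ≈ -1.40.
ε < 0: flights and hotel nights are complements.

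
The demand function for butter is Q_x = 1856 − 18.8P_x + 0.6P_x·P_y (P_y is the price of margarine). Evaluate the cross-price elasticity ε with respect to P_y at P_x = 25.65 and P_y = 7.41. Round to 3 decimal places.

0.077

At P_x = 25.65 and P_y = 7.41: Q_x = 1487.820.
∂Q_x/∂P_y = 0.6P_x = 0.6(25.65) = 15.3900.
ε = (∂Q_x/∂P_y)(P_y/Q_x) = 15.3900 × (7.41/1487.820) ≈ 0.077.
ε > 0: substitutes.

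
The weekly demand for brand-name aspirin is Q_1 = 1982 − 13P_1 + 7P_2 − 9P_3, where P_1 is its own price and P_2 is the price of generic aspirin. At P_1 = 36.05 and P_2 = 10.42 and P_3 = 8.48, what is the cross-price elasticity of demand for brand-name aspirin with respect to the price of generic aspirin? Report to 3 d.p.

0.048

At P_1 = 36.05 and P_2 = 10.42 and P_3 = 8.48: Q_1 = 1509.97.
∂Q_1/∂P_2 = 7.
ε = (∂Q_1/∂P_2)(P_2/Q_1) = 7 × (10.42/1509.97) ≈ 0.048.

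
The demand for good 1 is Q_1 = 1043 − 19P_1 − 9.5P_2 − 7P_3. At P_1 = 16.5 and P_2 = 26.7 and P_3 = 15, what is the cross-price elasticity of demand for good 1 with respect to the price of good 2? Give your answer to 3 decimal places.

-0.684

At P_1 = 16.5 and P_2 = 26.7 and P_3 = 15: Q_1 = 370.85.
∂Q_1/∂P_2 = -9.5.
ε = (∂Q_1/∂P_2)(P_2/Q_1) = -9.5 × (26.7/370.85) ≈ -0.684.
Since ε < 0, good 1 and good 2 are complements.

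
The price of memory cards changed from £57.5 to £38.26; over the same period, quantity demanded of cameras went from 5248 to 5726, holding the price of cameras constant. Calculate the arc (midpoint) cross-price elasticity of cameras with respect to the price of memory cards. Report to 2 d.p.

-0.22

ΔQ_A = 5726 − 5248 = 478; ΔP_B = 38.26 − 57.5 = -19.24.
Midpoints: Q̄_A = 5487.0, P̄_B = 47.88.
ε = (ΔQ_A/Q̄_A)/(ΔP_B/P̄_B) = (478/5487.0)/(-19.24/47.88) ≈ -0.22.
ε < 0: cameras and memory cards are complements.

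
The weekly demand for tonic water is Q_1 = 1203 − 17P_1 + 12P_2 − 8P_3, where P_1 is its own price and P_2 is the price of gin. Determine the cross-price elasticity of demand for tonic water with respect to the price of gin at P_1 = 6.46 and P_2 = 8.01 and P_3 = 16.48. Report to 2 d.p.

At P_1 = 6.46 and P_2 = 8.01 and P_3 = 16.48: Q_1 = 1057.46.
∂Q_1/∂P_2 = 12.
ε = (∂Q_1/∂P_2)(P_2/Q_1) = 12 × (8.01/1057.46) ≈ 0.09.
Since ε > 0, tonic water and gin are substitutes.

0.09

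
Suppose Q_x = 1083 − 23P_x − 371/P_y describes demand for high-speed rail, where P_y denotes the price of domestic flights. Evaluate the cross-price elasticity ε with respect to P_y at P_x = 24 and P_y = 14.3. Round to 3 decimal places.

0.051

At P_x = 24 and P_y = 14.3: Q_x = 505.056.
∂Q_x/∂P_y = 371/P_y² = 1.8143.
ε = (∂Q_x/∂P_y)(P_y/Q_x) = 1.8143 × (14.3/505.056) ≈ 0.051.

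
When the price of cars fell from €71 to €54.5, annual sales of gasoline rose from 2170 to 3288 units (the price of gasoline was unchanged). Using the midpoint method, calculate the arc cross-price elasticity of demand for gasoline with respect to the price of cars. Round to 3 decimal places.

-1.558

ΔQ_A = 3288 − 2170 = 1118; ΔP_B = 54.5 − 71 = -16.5.
Midpoints: Q̄_A = 2729.0, P̄_B = 62.75.
ε = (ΔQ_A/Q̄_A)/(ΔP_B/P̄_B) = (1118/2729.0)/(-16.5/62.75) ≈ -1.558.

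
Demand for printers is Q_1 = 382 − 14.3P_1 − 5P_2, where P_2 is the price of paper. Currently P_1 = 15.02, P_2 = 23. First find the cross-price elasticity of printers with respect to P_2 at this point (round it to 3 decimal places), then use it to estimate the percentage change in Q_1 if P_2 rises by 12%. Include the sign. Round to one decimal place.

At P_1 = 15.02, P_2 = 23: Q_1 = 52.214.
∂Q_1/∂P_2 = -5.
ε = (∂Q_1/∂P_2)(P_2/Q_1) = -5.0000 × 23/52.214 ≈ -2.202.
%ΔQ_1 ≈ ε × %ΔP_2 = -2.202 × (12%) = -26.4%.

-26.4%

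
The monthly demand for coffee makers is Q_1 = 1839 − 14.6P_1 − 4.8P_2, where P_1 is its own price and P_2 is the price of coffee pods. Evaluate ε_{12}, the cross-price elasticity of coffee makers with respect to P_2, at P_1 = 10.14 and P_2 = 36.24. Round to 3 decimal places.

At P_1 = 10.14 and P_2 = 36.24: Q_1 = 1517.004.
∂Q_1/∂P_2 = -4.8.
ε = (∂Q_1/∂P_2)(P_2/Q_1) = -4.8 × (36.24/1517.004) ≈ -0.115.
Since ε < 0, coffee makers and coffee pods are complements.

-0.115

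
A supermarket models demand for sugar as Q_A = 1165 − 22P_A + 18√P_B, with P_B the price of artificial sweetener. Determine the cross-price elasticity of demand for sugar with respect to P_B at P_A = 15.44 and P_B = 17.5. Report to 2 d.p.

0.04

At P_A = 15.44 and P_B = 17.5: Q_A = 900.619.
∂Q_A/∂P_B = 18/(2√P_B) = 18/(2√17.5) = 2.1514.
ε = (∂Q_A/∂P_B)(P_B/Q_A) = 2.1514 × (17.5/900.619) ≈ 0.04.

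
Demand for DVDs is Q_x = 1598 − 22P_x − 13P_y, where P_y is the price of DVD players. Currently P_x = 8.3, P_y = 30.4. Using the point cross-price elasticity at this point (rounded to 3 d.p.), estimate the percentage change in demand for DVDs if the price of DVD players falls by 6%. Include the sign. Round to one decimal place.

2.3%

At P_x = 8.3, P_y = 30.4: Q_x = 1020.2.
∂Q_x/∂P_y = -13.
ε = (∂Q_x/∂P_y)(P_y/Q_x) = -13.0000 × 30.4/1020.2 ≈ -0.387.
%ΔQ_x ≈ ε × %ΔP_y = -0.387 × (-6%) = 2.3%.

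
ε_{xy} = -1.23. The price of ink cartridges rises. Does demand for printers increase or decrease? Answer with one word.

decrease

ε < 0 and the price of ink cartridges rises, so the quantity of printers moves in the opposite direction: it decreases.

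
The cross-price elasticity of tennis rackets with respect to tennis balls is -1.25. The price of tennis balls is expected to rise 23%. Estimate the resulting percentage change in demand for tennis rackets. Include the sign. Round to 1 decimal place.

%ΔQ ≈ ε × %ΔP of tennis balls = -1.25 × (23%) = -28.8%.
Demand for tennis rackets falls by about 28.8%.

-28.8%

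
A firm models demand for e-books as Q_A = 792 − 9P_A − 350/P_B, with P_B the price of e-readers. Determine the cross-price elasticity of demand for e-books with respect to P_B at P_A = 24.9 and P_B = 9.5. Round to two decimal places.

At P_A = 24.9 and P_B = 9.5: Q_A = 531.058.
∂Q_A/∂P_B = 350/P_B² = 3.8781.
ε = (∂Q_A/∂P_B)(P_B/Q_A) = 3.8781 × (9.5/531.058) ≈ 0.07.
ε > 0: substitutes.

0.07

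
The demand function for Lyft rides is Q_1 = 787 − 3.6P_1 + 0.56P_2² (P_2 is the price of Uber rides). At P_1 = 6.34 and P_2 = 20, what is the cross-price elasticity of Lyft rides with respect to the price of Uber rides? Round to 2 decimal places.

At P_1 = 6.34 and P_2 = 20: Q_1 = 988.176.
∂Q_1/∂P_2 = 1.12P_2 = 1.12(20) = 22.4000.
ε = (∂Q_1/∂P_2)(P_2/Q_1) = 22.4000 × (20/988.176) ≈ 0.45.

0.45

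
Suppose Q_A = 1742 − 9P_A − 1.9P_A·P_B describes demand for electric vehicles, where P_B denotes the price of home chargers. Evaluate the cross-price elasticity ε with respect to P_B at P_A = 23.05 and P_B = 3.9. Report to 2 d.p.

At P_A = 23.05 and P_B = 3.9: Q_A = 1363.749.
∂Q_A/∂P_B = -1.9P_A = -1.9(23.05) = -43.7950.
ε = (∂Q_A/∂P_B)(P_B/Q_A) = -43.7950 × (3.9/1363.749) ≈ -0.13.

-0.13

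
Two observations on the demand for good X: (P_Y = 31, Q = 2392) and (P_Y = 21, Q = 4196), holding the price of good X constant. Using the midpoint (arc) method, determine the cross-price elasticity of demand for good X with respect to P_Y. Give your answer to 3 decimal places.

-1.424

ΔQ_X = 4196 − 2392 = 1804; ΔP_Y = 21 − 31 = -10.
Midpoints: Q̄_X = 3294.0, P̄_Y = 26.00.
ε = (ΔQ_X/Q̄_X)/(ΔP_Y/P̄_Y) = (1804/3294.0)/(-10/26.00) ≈ -1.424.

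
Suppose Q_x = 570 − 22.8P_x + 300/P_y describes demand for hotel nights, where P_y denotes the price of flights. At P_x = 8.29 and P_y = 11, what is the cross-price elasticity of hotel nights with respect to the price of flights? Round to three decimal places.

-0.067

At P_x = 8.29 and P_y = 11: Q_x = 408.261.
∂Q_x/∂P_y = −300/P_y² = -2.4793.
ε = (∂Q_x/∂P_y)(P_y/Q_x) = -2.4793 × (11/408.261) ≈ -0.067.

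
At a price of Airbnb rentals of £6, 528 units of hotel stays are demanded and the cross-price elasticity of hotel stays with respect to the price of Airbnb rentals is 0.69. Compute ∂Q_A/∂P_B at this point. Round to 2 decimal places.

60.72

ε = (∂Q_A/∂P_B)·(P_B/Q_A) ⇒ ∂Q_A/∂P_B = ε·Q_A/P_B = 0.69 × 528/6 ≈ 60.72.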